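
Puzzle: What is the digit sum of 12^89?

405

12^89 = 1114630437411196002603821792971106239963355619747736851305940080331488249670804256571506663882752
Sum of its 97 digits: 405.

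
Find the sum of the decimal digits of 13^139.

13^139 = 68885207452177798096828738054716488860049539097568790110966019127636589977112796006304826486234451883670537790921817531539609313750077404409428090997716277
Sum of its 155 digits: 742.

742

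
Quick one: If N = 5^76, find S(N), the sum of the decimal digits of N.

247

5^76 = 132348898008484427979425390731194056570529937744140625
Sum of its 54 digits: 247.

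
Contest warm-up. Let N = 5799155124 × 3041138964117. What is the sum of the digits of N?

5799155124 × 3041138964117 = 17636036606555152685508
Sum of its 23 digits: 99.

99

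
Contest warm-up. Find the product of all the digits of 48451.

640

4×8×4×5×1 = 640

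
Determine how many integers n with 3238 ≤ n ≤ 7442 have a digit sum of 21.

286

The integers in [3238, 7442] that have a digit sum of 21: 3279, 3288, 3297, 3369, 3378, 3387, …, 7428, 7437.
286 qualify.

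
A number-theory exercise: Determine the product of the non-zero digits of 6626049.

15552

6×6×2×6×4×9 = 15552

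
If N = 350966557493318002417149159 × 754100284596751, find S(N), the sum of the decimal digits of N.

234

350966557493318002417149159 × 754100284596751 = 264663980889653077875779878532697333782409
Sum of its 42 digits: 234.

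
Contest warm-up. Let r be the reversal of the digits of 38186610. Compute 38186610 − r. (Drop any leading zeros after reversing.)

36518427

Reverse of 38186610 is 1668183.
38186610 − 1668183 = 36518427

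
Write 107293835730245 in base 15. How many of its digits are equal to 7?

107293835730245 in base 15 is C60E5B3E7465.
The digit 7 appears 1 time.

1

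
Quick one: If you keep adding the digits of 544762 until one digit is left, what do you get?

5+4+4+7+6+2 = 28
2+8 = 10
1+0 = 1

1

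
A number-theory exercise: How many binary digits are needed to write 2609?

2609 in base 2 is 101000110001, which has 12 digits.

12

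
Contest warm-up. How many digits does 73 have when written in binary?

73 in base 2 is 1001001, which has 7 digits.

7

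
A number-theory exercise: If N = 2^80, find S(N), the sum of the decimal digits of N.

112

2^80 = 1208925819614629174706176
Sum of its 25 digits: 112.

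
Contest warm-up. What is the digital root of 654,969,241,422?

9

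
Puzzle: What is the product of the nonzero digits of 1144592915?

1×1×4×4×5×9×2×9×1×5 = 64800

64800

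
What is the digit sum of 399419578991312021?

3+9+9+4+1+9+5+7+8+9+9+1+3+1+2+0+2+1 = 83

83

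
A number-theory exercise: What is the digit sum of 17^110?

631

17^110 = 2235534371737781676471481106869168774683632990207206165205681049579049219810734727896505785102349994765800270836204275585382317719892449
Sum of its 136 digits: 631.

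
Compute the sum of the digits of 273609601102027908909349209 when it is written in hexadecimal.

273609601102027908909349209 in base 16 is E25316324652BAF91BB959.
Digit sum: 14+2+5+3+1+6+3+2+4+6+5+2+11+10+15+9+1+11+11+9+5+9 = 144.

144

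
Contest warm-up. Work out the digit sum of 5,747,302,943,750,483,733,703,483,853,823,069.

153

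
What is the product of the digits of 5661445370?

5×6×6×1×4×4×5×3×7×0 = 0

0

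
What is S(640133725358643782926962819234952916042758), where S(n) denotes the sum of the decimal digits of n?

196

6+4+0+1+3+3+7+2+5+3+5+8+6+4+3+7+8+2+9+2+6+9+6+2+8+1+9+2+3+4+9+5+2+9+1+6+0+4+2+7+5+8 = 196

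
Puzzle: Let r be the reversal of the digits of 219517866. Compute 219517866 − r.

Reverse of 219517866 is 668715912.
219517866 − 668715912 = -449198046

-449198046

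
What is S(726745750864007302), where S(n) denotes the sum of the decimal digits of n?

7+2+6+7+4+5+7+5+0+8+6+4+0+0+7+3+0+2 = 73

73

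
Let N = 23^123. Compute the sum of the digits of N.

23^123 = 310830645388221229862399853154632371436178147989403533068374140330232726646012654829356036792658947360110570975113008772299548005313894389199908475841673438748632602567
Sum of its 168 digits: 746.

746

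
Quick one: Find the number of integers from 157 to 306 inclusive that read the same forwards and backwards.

15

The integers in [157, 306] that read the same forwards and backwards: 161, 171, 181, 191, 202, 212, …, 292, 303.
15 qualify.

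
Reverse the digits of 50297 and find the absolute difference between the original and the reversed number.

Reverse of 50297 is 79205.
|50297 − 79205| = 28908

28908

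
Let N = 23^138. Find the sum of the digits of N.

829

23^138 = 82878402322637064441013769531732226717266263344430446197869699333463462400214936280736987904968858660043521476028628685939862214148356415140310728859130365360511355853918161919099315673169
Sum of its 188 digits: 829.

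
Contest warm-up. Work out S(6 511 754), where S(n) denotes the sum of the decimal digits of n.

6+5+1+1+7+5+4 = 29

29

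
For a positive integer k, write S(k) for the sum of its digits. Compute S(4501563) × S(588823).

S(4501563) = 4+5+0+1+5+6+3 = 24.
S(588823) = 5+8+8+8+2+3 = 34.
24 · 34 = 816.

816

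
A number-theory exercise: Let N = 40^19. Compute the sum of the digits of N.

67

40^19 = 2748779069440000000000000000000
Sum of its 31 digits: 67.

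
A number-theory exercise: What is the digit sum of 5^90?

5^90 = 807793566946316088741610050849573099185363389551639556884765625
Sum of its 63 digits: 316.

316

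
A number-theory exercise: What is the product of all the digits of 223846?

2×2×3×8×4×6 = 2304

2304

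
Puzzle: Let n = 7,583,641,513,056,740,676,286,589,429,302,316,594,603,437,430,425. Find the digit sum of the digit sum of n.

4

First digit sum: 211.
2+1+1 = 4.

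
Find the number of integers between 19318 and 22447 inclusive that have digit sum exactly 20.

170

The integers in [19318, 22447] that have digit sum exactly 20: 19325, 19334, 19343, 19352, 19361, 19370, …, 22394, 22439.
170 qualify.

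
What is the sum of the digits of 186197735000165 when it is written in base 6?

35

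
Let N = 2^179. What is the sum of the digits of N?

2^179 = 766247770432944429179173513575154591809369561091801088
Sum of its 54 digits: 248.

248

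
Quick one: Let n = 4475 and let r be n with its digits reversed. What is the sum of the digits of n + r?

13

Reversal of 4475 is 5744; 4475 + 5744 = 10219.
Digit sum of 10219: 1+0+2+1+9 = 13.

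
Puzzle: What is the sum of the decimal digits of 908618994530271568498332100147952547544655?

9+0+8+6+1+8+9+9+4+5+3+0+2+7+1+5+6+8+4+9+8+3+3+2+1+0+0+1+4+7+9+5+2+5+4+7+5+4+4+6+5+5 = 194

194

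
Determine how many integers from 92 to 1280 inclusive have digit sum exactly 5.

27

The integers in [92, 1280] that have digit sum exactly 5: 104, 113, 122, 131, 140, 203, …, 1211, 1220.
27 qualify.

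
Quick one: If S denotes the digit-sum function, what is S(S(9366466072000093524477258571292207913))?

9

First digit sum: 153.
1+5+3 = 9.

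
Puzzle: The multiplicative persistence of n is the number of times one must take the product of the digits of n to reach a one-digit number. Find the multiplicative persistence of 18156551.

18156551 → 6000 → 0 (2 steps)

2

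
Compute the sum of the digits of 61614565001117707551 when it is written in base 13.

111

61614565001117707551 in base 13 is 71798337785535CA0B.
Digit sum: 7+1+7+9+8+3+3+7+7+8+5+5+3+5+12+10+0+11 = 111.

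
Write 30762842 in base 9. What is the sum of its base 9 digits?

42

30762842 in base 9 is 63786615.
Digit sum: 6+3+7+8+6+6+1+5 = 42.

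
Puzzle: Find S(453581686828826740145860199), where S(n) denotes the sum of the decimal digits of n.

134

4+5+3+5+8+1+6+8+6+8+2+8+8+2+6+7+4+0+1+4+5+8+6+0+1+9+9 = 134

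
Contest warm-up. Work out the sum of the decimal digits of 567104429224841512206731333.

5+6+7+1+0+4+4+2+9+2+2+4+8+4+1+5+1+2+2+0+6+7+3+1+3+3+3 = 95

95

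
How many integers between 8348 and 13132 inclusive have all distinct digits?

The integers in [8348, 13132] that have all distinct digits: 8349, 8350, 8351, 8352, 8354, 8356, …, 13097, 13098.
1527 qualify.

1527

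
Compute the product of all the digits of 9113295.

2430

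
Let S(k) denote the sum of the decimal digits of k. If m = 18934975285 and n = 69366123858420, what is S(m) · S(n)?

3843

S(18934975285) = 1+8+9+3+4+9+7+5+2+8+5 = 61.
S(69366123858420) = 6+9+3+6+6+1+2+3+8+5+8+4+2+0 = 63.
61 · 63 = 3843.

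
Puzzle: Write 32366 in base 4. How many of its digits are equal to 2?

3

32366 in base 4 is 13321232.
The digit 2 appears 3 times.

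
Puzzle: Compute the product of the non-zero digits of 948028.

9×4×8×2×8 = 4608

4608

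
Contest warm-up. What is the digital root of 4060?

1

4+0+6+0 = 10
1+0 = 1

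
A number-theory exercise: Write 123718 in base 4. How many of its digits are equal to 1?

123718 in base 4 is 132031012.
The digit 1 appears 3 times.

3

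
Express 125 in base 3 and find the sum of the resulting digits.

7

125 in base 3 is 11122.
Digit sum: 1+1+1+2+2 = 7.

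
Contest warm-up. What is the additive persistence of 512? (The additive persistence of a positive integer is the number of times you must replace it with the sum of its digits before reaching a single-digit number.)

512 → 8 (1 step)

1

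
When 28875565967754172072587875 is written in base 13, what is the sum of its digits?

28875565967754172072587875 in base 13 is 8CB4A62A34B665C20401545.
Digit sum: 8+12+11+4+10+6+2+10+3+4+11+6+6+5+12+2+0+4+0+1+5+4+5 = 131.

131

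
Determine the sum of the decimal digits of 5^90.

5^90 = 807793566946316088741610050849573099185363389551639556884765625
Sum of its 63 digits: 316.

316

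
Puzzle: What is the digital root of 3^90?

The digital root of n equals n mod 9 (or 9 when 9 | n), so we need 3^90 mod 9.
3^90 ≡ 0 (mod 9), so the digital root is 9.

9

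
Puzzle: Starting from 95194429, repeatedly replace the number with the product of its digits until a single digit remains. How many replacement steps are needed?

2

95194429 → 116640 → 0 (2 steps)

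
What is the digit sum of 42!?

42! = 1405006117752879898543142606244511569936384000000000
Sum of its 52 digits: 189.

189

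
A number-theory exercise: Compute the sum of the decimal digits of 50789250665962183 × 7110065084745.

138

50789250665962183 × 7110065084745 = 361114877840419456358860198335
Sum of its 30 digits: 138.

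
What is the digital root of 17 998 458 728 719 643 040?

3

1+7+9+9+8+4+5+8+7+2+8+7+1+9+6+4+3+0+4+0 = 102
1+0+2 = 3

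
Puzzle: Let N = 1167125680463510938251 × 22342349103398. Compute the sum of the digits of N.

168

1167125680463510938251 × 22342349103398 = 26076329400456704256287395592276898
Sum of its 35 digits: 168.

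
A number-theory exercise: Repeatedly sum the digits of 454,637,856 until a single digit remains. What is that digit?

3

4+5+4+6+3+7+8+5+6 = 48
4+8 = 12
1+2 = 3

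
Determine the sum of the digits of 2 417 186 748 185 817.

78

2+4+1+7+1+8+6+7+4+8+1+8+5+8+1+7 = 78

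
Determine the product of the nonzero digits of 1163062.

216

1×1×6×3×6×2 = 216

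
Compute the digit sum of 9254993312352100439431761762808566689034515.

9+2+5+4+9+9+3+3+1+2+3+5+2+1+0+0+4+3+9+4+3+1+7+6+1+7+6+2+8+0+8+5+6+6+6+8+9+0+3+4+5+1+5 = 185

185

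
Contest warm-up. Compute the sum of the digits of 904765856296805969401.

109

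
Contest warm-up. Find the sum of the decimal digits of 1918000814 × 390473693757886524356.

145

1918000814 × 390473693757886524356 = 748928862473213072634438825784
Sum of its 30 digits: 145.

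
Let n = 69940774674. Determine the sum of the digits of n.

6+9+9+4+0+7+7+4+6+7+4 = 63

63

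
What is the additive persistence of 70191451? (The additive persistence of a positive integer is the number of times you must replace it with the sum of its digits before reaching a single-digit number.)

3

70191451 → 28 → 10 → 1 (3 steps)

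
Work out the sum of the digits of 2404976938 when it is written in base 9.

42

2404976938 in base 9 is 6177344127.
Digit sum: 6+1+7+7+3+4+4+1+2+7 = 42.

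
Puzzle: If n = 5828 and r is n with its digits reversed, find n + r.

Reverse of 5828 is 8285.
5828 + 8285 = 14113

14113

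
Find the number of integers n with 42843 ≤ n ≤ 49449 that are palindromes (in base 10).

65

The integers in [42843, 49449] that are palindromes (in base 10): 42924, 43034, 43134, 43234, 43334, 43434, …, 49294, 49394.
65 qualify.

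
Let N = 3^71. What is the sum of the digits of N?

3^71 = 7509466514979724803946715958257547
Sum of its 34 digits: 180.

180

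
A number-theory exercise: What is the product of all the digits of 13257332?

3780

1×3×2×5×7×3×3×2 = 3780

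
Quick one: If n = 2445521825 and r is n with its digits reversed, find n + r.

7726777267

Reverse of 2445521825 is 5281255442.
2445521825 + 5281255442 = 7726777267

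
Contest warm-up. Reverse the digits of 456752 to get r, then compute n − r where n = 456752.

Reverse of 456752 is 257654.
456752 − 257654 = 199098

199098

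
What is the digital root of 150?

6

1+5+0 = 6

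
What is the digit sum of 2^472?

2^472 = 12194330274671844653834364178879555881830461494785043558043581873536608354764709453594945715091765512343073949692994620685343654997219864477696
Sum of its 143 digits: 700.

700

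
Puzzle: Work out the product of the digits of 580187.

5×8×0×1×8×7 = 0

0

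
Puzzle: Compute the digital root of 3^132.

The digital root of n equals n mod 9 (or 9 when 9 | n), so we need 3^132 mod 9.
3^132 ≡ 0 (mod 9), so the digital root is 9.

9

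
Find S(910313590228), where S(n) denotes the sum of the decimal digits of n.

9+1+0+3+1+3+5+9+0+2+2+8 = 43

43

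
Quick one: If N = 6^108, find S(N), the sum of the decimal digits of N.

6^108 = 1097324413128695095014498519762948444299315170409742569521688363865669310779664367616
Sum of its 85 digits: 405.

405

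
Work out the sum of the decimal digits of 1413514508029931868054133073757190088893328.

182

1+4+1+3+5+1+4+5+0+8+0+2+9+9+3+1+8+6+8+0+5+4+1+3+3+0+7+3+7+5+7+1+9+0+0+8+8+8+9+3+3+2+8 = 182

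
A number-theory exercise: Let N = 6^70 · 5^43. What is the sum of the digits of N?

6^70 · 5^43 = 3359678447108855430836578829928902657310720000000000000000000000000000000000000000000
Sum of its 85 digits: 207.

207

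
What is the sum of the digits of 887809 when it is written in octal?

13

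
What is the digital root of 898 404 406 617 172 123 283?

5

8+9+8+4+0+4+4+0+6+6+1+7+1+7+2+1+2+3+2+8+3 = 86
8+6 = 14
1+4 = 5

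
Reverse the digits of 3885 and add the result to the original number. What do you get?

9768

Reverse of 3885 is 5883.
3885 + 5883 = 9768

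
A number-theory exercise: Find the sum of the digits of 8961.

24

8+9+6+1 = 24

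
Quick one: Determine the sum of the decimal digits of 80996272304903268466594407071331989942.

179

8+0+9+9+6+2+7+2+3+0+4+9+0+3+2+6+8+4+6+6+5+9+4+4+0+7+0+7+1+3+3+1+9+8+9+9+4+2 = 179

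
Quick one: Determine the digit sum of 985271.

32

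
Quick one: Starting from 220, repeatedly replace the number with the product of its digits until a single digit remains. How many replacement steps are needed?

1

220 → 0 (1 step)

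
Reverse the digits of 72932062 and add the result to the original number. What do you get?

98955989

Reverse of 72932062 is 26023927.
72932062 + 26023927 = 98955989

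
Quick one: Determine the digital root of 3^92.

9

The digital root of n equals n mod 9 (or 9 when 9 | n), so we need 3^92 mod 9.
3^92 ≡ 0 (mod 9), so the digital root is 9.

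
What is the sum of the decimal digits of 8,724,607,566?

8+7+2+4+6+0+7+5+6+6 = 51

51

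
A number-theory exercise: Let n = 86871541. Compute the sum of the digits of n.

8+6+8+7+1+5+4+1 = 40

40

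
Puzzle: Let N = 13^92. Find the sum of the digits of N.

421

13^92 = 3039403870834444806340783731173053535443315083722268135359571800908254256906888713534531284301087613681
Sum of its 103 digits: 421.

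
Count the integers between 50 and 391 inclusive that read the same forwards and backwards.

34

The integers in [50, 391] that read the same forwards and backwards: 55, 66, 77, 88, 99, 101, …, 373, 383.
34 qualify.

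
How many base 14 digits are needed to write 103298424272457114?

15

103298424272457114 in base 14 is 9420745A8872B58, which has 15 digits.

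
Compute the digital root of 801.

9

8+0+1 = 9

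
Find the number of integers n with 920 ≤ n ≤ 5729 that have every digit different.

2429

The integers in [920, 5729] that have every digit different: 920, 921, 923, 924, 925, 926, …, 5728, 5729.
2429 qualify.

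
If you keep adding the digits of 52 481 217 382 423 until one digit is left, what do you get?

7

5+2+4+8+1+2+1+7+3+8+2+4+2+3 = 52
5+2 = 7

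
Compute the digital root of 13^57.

1

The digital root of n equals n mod 9 (or 9 when 9 | n), so we need 13^57 mod 9.
13^57 ≡ 1 (mod 9), so the digital root is 1.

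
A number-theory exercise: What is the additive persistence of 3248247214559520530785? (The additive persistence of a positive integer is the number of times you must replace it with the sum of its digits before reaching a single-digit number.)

3248247214559520530785 → 91 → 10 → 1 (3 steps)

3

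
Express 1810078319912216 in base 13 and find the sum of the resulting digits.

116

1810078319912216 in base 13 is 5C8CC864CB93B3.
Digit sum: 5+12+8+12+12+8+6+4+12+11+9+3+11+3 = 116.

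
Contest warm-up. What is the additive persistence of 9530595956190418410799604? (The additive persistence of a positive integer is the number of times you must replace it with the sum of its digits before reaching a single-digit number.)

9530595956190418410799604 → 119 → 11 → 2 (3 steps)

3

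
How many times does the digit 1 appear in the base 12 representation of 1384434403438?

1

1384434403438 in base 12 is 1A439034497A.
The digit 1 appears 1 time.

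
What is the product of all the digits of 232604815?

0

2×3×2×6×0×4×8×1×5 = 0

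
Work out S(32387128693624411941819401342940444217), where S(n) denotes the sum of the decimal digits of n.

3+2+3+8+7+1+2+8+6+9+3+6+2+4+4+1+1+9+4+1+8+1+9+4+0+1+3+4+2+9+4+0+4+4+4+2+1+7 = 151

151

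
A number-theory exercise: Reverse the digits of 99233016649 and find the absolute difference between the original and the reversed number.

4571983350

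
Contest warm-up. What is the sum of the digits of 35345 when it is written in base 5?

13

35345 in base 5 is 2112340.
Digit sum: 2+1+1+2+3+4+0 = 13.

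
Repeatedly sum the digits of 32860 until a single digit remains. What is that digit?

3+2+8+6+0 = 19
1+9 = 10
1+0 = 1

1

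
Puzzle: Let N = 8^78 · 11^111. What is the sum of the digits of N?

836

8^78 · 11^111 = 1085443039249870454371129277832628578877282634836715970374954926991909845576765779319267613891200367030155622249982182034071065116764287257211734214813774087181869481111100717429029863424
Sum of its 187 digits: 836.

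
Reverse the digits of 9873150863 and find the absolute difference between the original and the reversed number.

Reverse of 9873150863 is 3680513789.
|9873150863 − 3680513789| = 6192637074

6192637074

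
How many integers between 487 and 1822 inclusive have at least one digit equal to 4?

343

The integers in [487, 1822] that have at least one digit equal to 4: 487, 488, 489, 490, 491, 492, …, 1804, 1814.
343 qualify.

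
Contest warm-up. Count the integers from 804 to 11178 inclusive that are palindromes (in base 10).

122

The integers in [804, 11178] that are palindromes (in base 10): 808, 818, 828, 838, 848, 858, …, 11011, 11111.
122 qualify.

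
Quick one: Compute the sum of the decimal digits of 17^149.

17^149 = 2172147363022907779474361776621342000439540589227522205979462168592277305191526692240496299246942325487942271318295742127616888519854864549173627596983744917674660981896773071592962897
Sum of its 184 digits: 881.

881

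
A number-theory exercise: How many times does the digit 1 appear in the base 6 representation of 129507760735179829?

129507760735179829 in base 6 is 5523104003535423341141.
The digit 1 appears 4 times.

4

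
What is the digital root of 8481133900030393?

1

8+4+8+1+1+3+3+9+0+0+0+3+0+3+9+3 = 55
5+5 = 10
1+0 = 1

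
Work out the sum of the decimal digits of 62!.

62! = 31469973260387937525653122354950764088012280797258232192163168247821107200000000000000
Sum of its 86 digits: 306.

306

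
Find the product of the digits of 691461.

6×9×1×4×6×1 = 1296

1296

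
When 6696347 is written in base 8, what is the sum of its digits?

28

6696347 in base 8 is 31426633.
Digit sum: 3+1+4+2+6+6+3+3 = 28.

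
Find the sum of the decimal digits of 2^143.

185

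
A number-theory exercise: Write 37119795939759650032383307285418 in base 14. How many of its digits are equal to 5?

3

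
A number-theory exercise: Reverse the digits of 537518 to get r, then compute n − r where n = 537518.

Reverse of 537518 is 815735.
537518 − 815735 = -278217

-278217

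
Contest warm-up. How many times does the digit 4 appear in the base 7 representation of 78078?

78078 in base 7 is 443430.
The digit 4 appears 3 times.

3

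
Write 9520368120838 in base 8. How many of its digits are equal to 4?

9520368120838 in base 8 is 212424212172006.
The digit 4 appears 2 times.

2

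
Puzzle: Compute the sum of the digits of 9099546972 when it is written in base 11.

52

9099546972 in base 11 is 394A50335A.
Digit sum: 3+9+4+10+5+0+3+3+5+10 = 52.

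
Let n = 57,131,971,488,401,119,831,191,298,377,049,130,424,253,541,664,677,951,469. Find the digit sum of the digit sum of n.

First digit sum: 246.
2+4+6 = 12.

12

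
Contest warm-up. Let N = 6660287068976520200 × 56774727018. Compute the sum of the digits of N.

117

6660287068976520200 × 56774727018 = 378135980202657271006562763600
Sum of its 30 digits: 117.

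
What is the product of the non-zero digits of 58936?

5×8×9×3×6 = 6480

6480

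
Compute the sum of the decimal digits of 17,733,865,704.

51

1+7+7+3+3+8+6+5+7+0+4 = 51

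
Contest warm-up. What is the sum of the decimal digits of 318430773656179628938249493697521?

167

3+1+8+4+3+0+7+7+3+6+5+6+1+7+9+6+2+8+9+3+8+2+4+9+4+9+3+6+9+7+5+2+1 = 167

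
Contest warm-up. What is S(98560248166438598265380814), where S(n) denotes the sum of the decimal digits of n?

129

9+8+5+6+0+2+4+8+1+6+6+4+3+8+5+9+8+2+6+5+3+8+0+8+1+4 = 129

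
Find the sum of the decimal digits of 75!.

75! = 24809140811395398091946477116594033660926243886570122837795894512655842677572867409443815424000000000000000000
Sum of its 110 digits: 432.

432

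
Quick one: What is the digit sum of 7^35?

157

7^35 = 378818692265664781682717625943
Sum of its 30 digits: 157.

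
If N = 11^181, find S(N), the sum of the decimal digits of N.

11^181 = 310510302014121633020937183557989704181193410687432229173925921726449830163756710579762535041029352156690293924949840725060157610378782033562854077931351117235416826442793546645794270350811
Sum of its 189 digits: 776.

776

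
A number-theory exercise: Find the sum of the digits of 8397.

27

8+3+9+7 = 27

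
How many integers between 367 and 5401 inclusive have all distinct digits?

2700

The integers in [367, 5401] that have all distinct digits: 367, 368, 369, 370, 371, 372, …, 5398, 5401.
2700 qualify.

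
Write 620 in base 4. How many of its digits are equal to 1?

620 in base 4 is 21230.
The digit 1 appears 1 time.

1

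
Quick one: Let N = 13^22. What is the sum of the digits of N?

13^22 = 3211838877954855105157369
Sum of its 25 digits: 121.

121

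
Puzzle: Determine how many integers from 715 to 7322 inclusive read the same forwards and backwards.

92

The integers in [715, 7322] that read the same forwards and backwards: 717, 727, 737, 747, 757, 767, …, 7117, 7227.
92 qualify.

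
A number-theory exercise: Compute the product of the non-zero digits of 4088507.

4×8×8×5×7 = 8960

8960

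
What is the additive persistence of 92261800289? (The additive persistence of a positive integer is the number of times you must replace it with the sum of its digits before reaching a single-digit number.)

3

92261800289 → 47 → 11 → 2 (3 steps)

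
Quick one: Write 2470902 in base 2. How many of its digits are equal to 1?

14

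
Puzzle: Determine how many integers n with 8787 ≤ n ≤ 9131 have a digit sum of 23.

The integers in [8787, 9131] that have a digit sum of 23: 8807, 8816, 8825, 8834, 8843, 8852, …, 9086, 9095.
20 qualify.

20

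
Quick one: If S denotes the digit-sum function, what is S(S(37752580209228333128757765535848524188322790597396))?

First digit sum: 240.
2+4+0 = 6.

6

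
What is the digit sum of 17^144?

847

17^144 = 1529835302444476999778401470444799723098551888836356200645179175503080454715881030442147553765585073347486592888083618369749128623414093496157449374819960684544049845792057278721
Sum of its 178 digits: 847.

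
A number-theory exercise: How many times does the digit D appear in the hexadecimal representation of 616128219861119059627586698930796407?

616128219861119059627586698930796407 in base 16 is 76A97771ABED4E45DE79AA14F3B777.
The digit D appears 2 times.

2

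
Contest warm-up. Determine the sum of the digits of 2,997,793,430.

53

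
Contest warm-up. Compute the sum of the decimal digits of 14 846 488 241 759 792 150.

1+4+8+4+6+4+8+8+2+4+1+7+5+9+7+9+2+1+5+0 = 95

95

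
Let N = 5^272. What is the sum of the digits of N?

5^272 = 13177747429038154030435717564087523759637451727960634437597203781385180363712199490312969213061963236328960104287948095088188322367602457723469549220364493979928965927683748304843902587890625
Sum of its 191 digits: 889.

889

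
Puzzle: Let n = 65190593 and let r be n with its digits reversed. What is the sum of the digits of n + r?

49

Reversal of 65190593 is 39509156; 65190593 + 39509156 = 104699749.
Digit sum of 104699749: 1+0+4+6+9+9+7+4+9 = 49.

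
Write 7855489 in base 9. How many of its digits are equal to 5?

1

7855489 in base 9 is 15702631.
The digit 5 appears 1 time.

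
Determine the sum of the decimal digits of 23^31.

23^31 = 1635170022196481349560959748587682926364327
Sum of its 43 digits: 203.

203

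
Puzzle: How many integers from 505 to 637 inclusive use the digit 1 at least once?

The integers in [505, 637] that use the digit 1 at least once: 510, 511, 512, 513, 514, 515, …, 621, 631.
31 qualify.

31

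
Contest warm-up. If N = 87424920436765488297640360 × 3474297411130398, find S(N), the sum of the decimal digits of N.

174

87424920436765488297640360 × 3474297411130398 = 303740174741735359981756046300143667663280
Sum of its 42 digits: 174.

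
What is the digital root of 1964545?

1+9+6+4+5+4+5 = 34
3+4 = 7

7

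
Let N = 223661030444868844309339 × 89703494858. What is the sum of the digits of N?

223661030444868844309339 × 89703494858 = 20063176094446273827987193547878862
Sum of its 35 digits: 173.

173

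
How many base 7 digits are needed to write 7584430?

7584430 in base 7 is 121316020, which has 9 digits.

9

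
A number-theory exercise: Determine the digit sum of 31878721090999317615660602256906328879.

3+1+8+7+8+7+2+1+0+9+0+9+9+9+3+1+7+6+1+5+6+6+0+6+0+2+2+5+6+9+0+6+3+2+8+8+7+9 = 181

181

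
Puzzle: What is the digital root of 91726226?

9+1+7+2+6+2+2+6 = 35
3+5 = 8

8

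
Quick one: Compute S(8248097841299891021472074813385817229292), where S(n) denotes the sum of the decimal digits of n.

8+2+4+8+0+9+7+8+4+1+2+9+9+8+9+1+0+2+1+4+7+2+0+7+4+8+1+3+3+8+5+8+1+7+2+2+9+2+9+2 = 186

186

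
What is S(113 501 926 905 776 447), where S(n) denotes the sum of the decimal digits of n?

77

1+1+3+5+0+1+9+2+6+9+0+5+7+7+6+4+4+7 = 77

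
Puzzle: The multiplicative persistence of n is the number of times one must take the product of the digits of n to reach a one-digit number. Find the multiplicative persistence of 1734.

1734 → 84 → 32 → 6 (3 steps)

3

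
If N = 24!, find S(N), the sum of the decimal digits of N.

81

24! = 620448401733239439360000
Sum of its 24 digits: 81.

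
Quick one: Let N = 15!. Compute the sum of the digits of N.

15! = 1307674368000
Sum of its 13 digits: 45.

45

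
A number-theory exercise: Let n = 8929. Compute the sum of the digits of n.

28

8+9+2+9 = 28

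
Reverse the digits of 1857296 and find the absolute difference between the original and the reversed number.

5070285

Reverse of 1857296 is 6927581.
|1857296 − 6927581| = 5070285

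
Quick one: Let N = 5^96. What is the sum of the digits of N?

325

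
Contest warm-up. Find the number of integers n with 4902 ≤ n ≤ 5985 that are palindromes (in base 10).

10

The integers in [4902, 5985] that are palindromes (in base 10): 4994, 5005, 5115, 5225, 5335, 5445, 5555, 5665, 5775, 5885.
10 qualify.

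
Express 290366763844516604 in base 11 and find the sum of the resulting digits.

290366763844516604 in base 11 is 63569888001347493.
Digit sum: 6+3+5+6+9+8+8+8+0+0+1+3+4+7+4+9+3 = 84.

84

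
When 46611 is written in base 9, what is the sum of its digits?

19

46611 in base 9 is 70840.
Digit sum: 7+0+8+4+0 = 19.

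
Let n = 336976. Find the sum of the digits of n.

34

3+3+6+9+7+6 = 34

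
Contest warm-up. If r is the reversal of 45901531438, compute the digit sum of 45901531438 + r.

41

Reversal of 45901531438 is 83413510954; 45901531438 + 83413510954 = 129315042392.
Digit sum of 129315042392: 1+2+9+3+1+5+0+4+2+3+9+2 = 41.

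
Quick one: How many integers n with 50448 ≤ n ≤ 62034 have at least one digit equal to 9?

3904

The integers in [50448, 62034] that have at least one digit equal to 9: 50449, 50459, 50469, 50479, 50489, 50490, …, 62019, 62029.
3904 qualify.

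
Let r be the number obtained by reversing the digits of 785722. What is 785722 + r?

Reverse of 785722 is 227587.
785722 + 227587 = 1013309

1013309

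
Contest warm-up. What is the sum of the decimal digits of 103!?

621

103! = 99029007164861804075467152545817733490901658221144924830052805546998766658416222832141441073883538492653516385977292093222882134415149891584000000000000000000000000
Sum of its 164 digits: 621.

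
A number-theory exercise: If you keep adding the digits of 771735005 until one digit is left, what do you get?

7+7+1+7+3+5+0+0+5 = 35
3+5 = 8

8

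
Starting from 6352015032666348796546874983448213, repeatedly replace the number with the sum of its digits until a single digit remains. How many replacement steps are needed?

6352015032666348796546874983448213 → 158 → 14 → 5 (3 steps)

3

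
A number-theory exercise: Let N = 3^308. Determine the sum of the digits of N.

3^308 = 898144994103398334879090065653881441055968306997838920689381527104178990481571441531923152587475144448311428414763438914899457039675729976927532561
Sum of its 147 digits: 711.

711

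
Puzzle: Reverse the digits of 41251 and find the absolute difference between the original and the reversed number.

26037

Reverse of 41251 is 15214.
|41251 − 15214| = 26037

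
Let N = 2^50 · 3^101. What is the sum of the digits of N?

252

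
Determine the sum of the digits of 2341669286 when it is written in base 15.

2341669286 in base 15 is DA8A2E0B.
Digit sum: 13+10+8+10+2+14+0+11 = 68.

68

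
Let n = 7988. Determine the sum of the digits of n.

7+9+8+8 = 32

32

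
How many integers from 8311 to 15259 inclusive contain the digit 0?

2611

The integers in [8311, 15259] that contain the digit 0: 8320, 8330, 8340, 8350, 8360, 8370, …, 15240, 15250.
2611 qualify.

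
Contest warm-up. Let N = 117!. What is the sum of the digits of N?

738

117! = 3969937160808720895401959629498630647790406360168322301129748464310422041758630649341780708631240196854767624444057168110272995649603642560353748940315749184568295424000000000000000000000000000
Sum of its 193 digits: 738.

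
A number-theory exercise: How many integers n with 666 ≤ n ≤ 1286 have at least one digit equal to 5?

The integers in [666, 1286] that have at least one digit equal to 5: 675, 685, 695, 705, 715, 725, …, 1275, 1285.
116 qualify.

116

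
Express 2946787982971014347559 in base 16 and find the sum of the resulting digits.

2946787982971014347559 in base 16 is 9FBEE5F9C2A125FB27.
Digit sum: 9+15+11+14+14+5+15+9+12+2+10+1+2+5+15+11+2+7 = 159.

159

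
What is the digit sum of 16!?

63

16! = 20922789888000
Sum of its 14 digits: 63.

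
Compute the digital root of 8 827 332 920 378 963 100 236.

8+8+2+7+3+3+2+9+2+0+3+7+8+9+6+3+1+0+0+2+3+6 = 92
9+2 = 11
1+1 = 2

2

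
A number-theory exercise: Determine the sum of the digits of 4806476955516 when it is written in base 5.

4806476955516 in base 5 is 1112222131100034031.
Digit sum: 1+1+1+2+2+2+2+1+3+1+1+0+0+0+3+4+0+3+1 = 28.

28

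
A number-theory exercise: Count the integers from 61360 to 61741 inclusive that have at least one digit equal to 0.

75

The integers in [61360, 61741] that have at least one digit equal to 0: 61360, 61370, 61380, 61390, 61400, 61401, …, 61730, 61740.
75 qualify.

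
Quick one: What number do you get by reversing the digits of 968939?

Reversing 968939 gives 939869.

939869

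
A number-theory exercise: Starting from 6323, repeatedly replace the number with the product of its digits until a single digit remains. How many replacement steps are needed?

2

6323 → 108 → 0 (2 steps)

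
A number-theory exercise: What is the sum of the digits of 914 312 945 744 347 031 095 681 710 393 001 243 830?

9+1+4+3+1+2+9+4+5+7+4+4+3+4+7+0+3+1+0+9+5+6+8+1+7+1+0+3+9+3+0+0+1+2+4+3+8+3+0 = 144

144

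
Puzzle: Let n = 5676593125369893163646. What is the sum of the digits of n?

113

5+6+7+6+5+9+3+1+2+5+3+6+9+8+9+3+1+6+3+6+4+6 = 113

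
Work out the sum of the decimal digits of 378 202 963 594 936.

76

3+7+8+2+0+2+9+6+3+5+9+4+9+3+6 = 76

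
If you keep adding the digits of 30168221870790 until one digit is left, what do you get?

3+0+1+6+8+2+2+1+8+7+0+7+9+0 = 54
5+4 = 9

9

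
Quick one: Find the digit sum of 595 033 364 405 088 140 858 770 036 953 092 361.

150

5+9+5+0+3+3+3+6+4+4+0+5+0+8+8+1+4+0+8+5+8+7+7+0+0+3+6+9+5+3+0+9+2+3+6+1 = 150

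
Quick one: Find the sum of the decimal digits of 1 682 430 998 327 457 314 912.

98

1+6+8+2+4+3+0+9+9+8+3+2+7+4+5+7+3+1+4+9+1+2 = 98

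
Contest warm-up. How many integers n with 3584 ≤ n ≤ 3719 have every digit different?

The integers in [3584, 3719] that have every digit different: 3584, 3586, 3587, 3589, 3590, 3591, …, 3718, 3719.
81 qualify.

81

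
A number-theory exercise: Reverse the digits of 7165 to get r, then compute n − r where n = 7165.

1548

Reverse of 7165 is 5617.
7165 − 5617 = 1548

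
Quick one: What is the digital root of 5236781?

5+2+3+6+7+8+1 = 32
3+2 = 5
(Equivalently, 5236781 mod 9 = 5.)

5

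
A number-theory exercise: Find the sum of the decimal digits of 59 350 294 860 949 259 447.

5+9+3+5+0+2+9+4+8+6+0+9+4+9+2+5+9+4+4+7 = 104

104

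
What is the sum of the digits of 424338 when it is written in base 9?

26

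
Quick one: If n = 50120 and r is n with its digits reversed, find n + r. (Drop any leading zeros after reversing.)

52225

Reverse of 50120 is 2105.
50120 + 2105 = 52225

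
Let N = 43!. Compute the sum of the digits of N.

43! = 60415263063373835637355132068513997507264512000000000
Sum of its 53 digits: 180.

180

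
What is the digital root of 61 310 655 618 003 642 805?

6+1+3+1+0+6+5+5+6+1+8+0+0+3+6+4+2+8+0+5 = 70
7+0 = 7

7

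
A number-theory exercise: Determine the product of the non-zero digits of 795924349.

2449440

7×9×5×9×2×4×3×4×9 = 2449440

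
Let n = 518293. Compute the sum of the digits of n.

28

5+1+8+2+9+3 = 28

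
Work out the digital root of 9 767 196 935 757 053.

9+7+6+7+1+9+6+9+3+5+7+5+7+0+5+3 = 89
8+9 = 17
1+7 = 8

8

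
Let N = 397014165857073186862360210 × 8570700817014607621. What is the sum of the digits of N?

187

397014165857073186862360210 × 8570700817014607621 = 3402689635677590100336495583678239107113160410
Sum of its 46 digits: 187.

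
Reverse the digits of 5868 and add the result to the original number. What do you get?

Reverse of 5868 is 8685.
5868 + 8685 = 14553

14553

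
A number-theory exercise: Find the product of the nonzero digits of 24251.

80

2×4×2×5×1 = 80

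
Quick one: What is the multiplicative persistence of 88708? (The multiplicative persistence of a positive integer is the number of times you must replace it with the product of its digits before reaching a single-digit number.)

88708 → 0 (1 step)

1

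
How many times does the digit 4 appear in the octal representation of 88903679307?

2

88903679307 in base 8 is 1226304476513.
The digit 4 appears 2 times.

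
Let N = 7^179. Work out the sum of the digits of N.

7^179 = 18730491019721178760387354371114745047443028824998645259304527116270420929911508038943577371138551443843688603222041665028779874304350829344120037501143
Sum of its 152 digits: 625.

625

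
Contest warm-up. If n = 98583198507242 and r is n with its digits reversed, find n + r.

Reverse of 98583198507242 is 24270589138589.
98583198507242 + 24270589138589 = 122853787645831

122853787645831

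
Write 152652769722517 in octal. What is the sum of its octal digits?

152652769722517 in base 8 is 4255307607200225.
Digit sum: 4+2+5+5+3+0+7+6+0+7+2+0+0+2+2+5 = 50.

50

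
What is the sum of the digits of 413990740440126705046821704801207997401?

4+1+3+9+9+0+7+4+0+4+4+0+1+2+6+7+0+5+0+4+6+8+2+1+7+0+4+8+0+1+2+0+7+9+9+7+4+0+1 = 146

146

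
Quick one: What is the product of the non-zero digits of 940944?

9×4×9×4×4 = 5184

5184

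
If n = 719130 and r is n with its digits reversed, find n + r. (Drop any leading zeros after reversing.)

Reverse of 719130 is 31917.
719130 + 31917 = 751047

751047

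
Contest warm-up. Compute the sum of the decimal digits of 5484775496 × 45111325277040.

5484775496 × 45111325277040 = 247425491471594403411840
Sum of its 24 digits: 93.

93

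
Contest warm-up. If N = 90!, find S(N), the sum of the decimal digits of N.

585

90! = 1485715964481761497309522733620825737885569961284688766942216863704985393094065876545992131370884059645617234469978112000000000000000000000
Sum of its 139 digits: 585.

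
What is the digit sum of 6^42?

153

6^42 = 481229803398374426442198455156736
Sum of its 33 digits: 153.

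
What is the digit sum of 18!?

54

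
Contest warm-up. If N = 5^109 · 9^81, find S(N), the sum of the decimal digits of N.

666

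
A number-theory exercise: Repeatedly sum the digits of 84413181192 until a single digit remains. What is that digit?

6

8+4+4+1+3+1+8+1+1+9+2 = 42
4+2 = 6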